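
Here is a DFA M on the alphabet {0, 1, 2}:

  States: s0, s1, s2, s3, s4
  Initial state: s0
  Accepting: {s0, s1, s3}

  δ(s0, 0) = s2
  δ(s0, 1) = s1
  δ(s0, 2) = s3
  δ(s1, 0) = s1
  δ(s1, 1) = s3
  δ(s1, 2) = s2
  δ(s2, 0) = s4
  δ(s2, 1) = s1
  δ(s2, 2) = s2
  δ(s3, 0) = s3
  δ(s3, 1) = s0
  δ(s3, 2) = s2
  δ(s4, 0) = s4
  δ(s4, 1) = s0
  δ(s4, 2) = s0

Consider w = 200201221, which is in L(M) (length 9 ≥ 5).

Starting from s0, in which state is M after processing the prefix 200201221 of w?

s1

Run of M on the first 9 characters of w = 2 0 0 2 0 1 2 2 1:
  step 0: s0  (start)
  step 1: s3  (read 2: s0→s3)
  step 2: s3  (read 0: s3→s3)
  step 3: s3  (read 0: s3→s3)
  step 4: s2  (read 2: s3→s2)
  step 5: s4  (read 0: s2→s4)
  step 6: s0  (read 1: s4→s0)
  step 7: s3  (read 2: s0→s3)
  step 8: s2  (read 2: s3→s2)
  step 9: s1  (read 1: s2→s1)

After reading 9 characters, M is in state s1.
(This kind of state-tracing is the core of the pumping-lemma construction: with 5 states, pigeonhole forces a repeat within the first 5 steps.)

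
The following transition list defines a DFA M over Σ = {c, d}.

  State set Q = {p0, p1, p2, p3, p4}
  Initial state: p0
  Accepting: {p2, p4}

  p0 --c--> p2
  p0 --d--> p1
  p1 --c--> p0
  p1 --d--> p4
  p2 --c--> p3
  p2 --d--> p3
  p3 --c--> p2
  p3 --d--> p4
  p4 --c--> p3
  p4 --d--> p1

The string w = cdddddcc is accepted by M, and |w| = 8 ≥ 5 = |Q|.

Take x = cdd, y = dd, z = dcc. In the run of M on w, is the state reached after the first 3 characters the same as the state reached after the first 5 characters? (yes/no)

yes

State sequence: p0 -c-> p2 -d-> p3 -d-> p4 -d-> p1 -d-> p4

After x (step 3): p4. After xy (step 5): p4.
They match, so y = dd drives M around a cycle from p4 back to itself; pumping y any number of times keeps M in p4 before reading z, and xyⁱz ∈ L(M) for every i ≥ 0.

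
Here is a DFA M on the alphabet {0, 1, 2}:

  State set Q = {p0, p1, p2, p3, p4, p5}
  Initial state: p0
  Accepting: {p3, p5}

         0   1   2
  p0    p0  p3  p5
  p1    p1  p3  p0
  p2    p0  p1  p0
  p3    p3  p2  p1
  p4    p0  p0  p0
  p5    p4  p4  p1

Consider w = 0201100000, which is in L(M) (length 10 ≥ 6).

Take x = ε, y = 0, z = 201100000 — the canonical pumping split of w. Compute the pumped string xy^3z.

xy^3z = ε·0·0·0·201100000 = 000201100000.
Reading y = 0 takes M from p0 back to p0, so after x·y·y·y the machine is still in p0, and z then leads to the accepting state p3. Hence 000201100000 ∈ L(M).

000201100000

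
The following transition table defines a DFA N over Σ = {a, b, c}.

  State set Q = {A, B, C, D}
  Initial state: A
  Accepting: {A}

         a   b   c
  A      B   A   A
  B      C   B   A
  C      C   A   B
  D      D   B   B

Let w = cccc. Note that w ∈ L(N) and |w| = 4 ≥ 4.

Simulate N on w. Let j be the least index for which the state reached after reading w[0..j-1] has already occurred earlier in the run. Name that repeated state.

A

Run of N on w = c c c c:
  step 0: A  (start)
  step 1: A  (read c: A→A)   ← first repeat (A seen earlier)
  step 2: A  (read c: A→A)
  step 3: A  (read c: A→A)
  step 4: A  (read c: A→A)

The earliest repeat is at step j = 1: N is in A, which it already visited at step i = 0.
Since N has 4 states, any run of length ≥ 4 visits 4+1 states, so by pigeonhole some state repeats within the first 4 steps — that repeat gives the pumpable loop.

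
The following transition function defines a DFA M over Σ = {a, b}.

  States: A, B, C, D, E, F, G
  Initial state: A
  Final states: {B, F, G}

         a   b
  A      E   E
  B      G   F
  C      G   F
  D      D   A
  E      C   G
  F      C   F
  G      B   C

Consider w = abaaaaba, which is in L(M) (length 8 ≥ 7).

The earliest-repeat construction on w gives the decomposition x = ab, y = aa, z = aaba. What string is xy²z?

abaaaaaaba

xy^2z = ab·aa·aa·aaba = abaaaaaaba.
Reading y = aa takes M from G back to G, so after x·y·y the machine is still in G, and z then leads to the accepting state G. Hence abaaaaaaba ∈ L(M).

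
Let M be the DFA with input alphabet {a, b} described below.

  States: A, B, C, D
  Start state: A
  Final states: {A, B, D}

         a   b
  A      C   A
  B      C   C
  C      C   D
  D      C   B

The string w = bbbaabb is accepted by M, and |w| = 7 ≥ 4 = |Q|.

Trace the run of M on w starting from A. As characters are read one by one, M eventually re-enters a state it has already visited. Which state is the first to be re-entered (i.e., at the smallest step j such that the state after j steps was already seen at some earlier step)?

State sequence: A -b-> A -b-> A -b-> A -a-> C -a-> C -b-> D -b-> B
First repeat at step 1: A was already visited.

The earliest repeat is at step j = 1: M is in A, which it already visited at step i = 0.
Pumping length from the standard proof: p = 4 (the number of states). The repeated state found above gives |xy| = j ≤ 4 and |y| = j − i ≥ 1.

A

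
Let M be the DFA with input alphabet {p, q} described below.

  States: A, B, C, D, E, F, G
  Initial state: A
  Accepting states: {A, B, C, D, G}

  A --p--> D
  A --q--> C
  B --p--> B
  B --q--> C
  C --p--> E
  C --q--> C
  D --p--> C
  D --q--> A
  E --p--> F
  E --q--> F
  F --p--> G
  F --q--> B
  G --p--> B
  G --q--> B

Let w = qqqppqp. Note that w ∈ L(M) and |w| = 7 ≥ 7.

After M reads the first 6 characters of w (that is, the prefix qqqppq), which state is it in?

Run of M on the first 6 characters of w = q q q p p q:
  step 0: A  (start)
  step 1: C  (read q: A→C)
  step 2: C  (read q: C→C)
  step 3: C  (read q: C→C)
  step 4: E  (read p: C→E)
  step 5: F  (read p: E→F)
  step 6: B  (read q: F→B)

After reading 6 characters, M is in state B.

B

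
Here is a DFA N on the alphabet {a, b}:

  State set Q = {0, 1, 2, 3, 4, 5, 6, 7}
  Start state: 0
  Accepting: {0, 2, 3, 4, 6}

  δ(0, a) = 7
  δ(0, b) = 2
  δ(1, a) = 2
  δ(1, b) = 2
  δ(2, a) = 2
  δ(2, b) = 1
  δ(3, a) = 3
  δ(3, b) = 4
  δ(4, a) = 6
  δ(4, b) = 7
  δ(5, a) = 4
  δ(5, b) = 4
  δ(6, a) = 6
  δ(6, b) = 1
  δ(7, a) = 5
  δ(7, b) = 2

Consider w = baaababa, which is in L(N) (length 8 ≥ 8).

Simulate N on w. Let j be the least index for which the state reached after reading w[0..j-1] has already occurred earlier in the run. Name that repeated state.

2

State sequence: 0 -b-> 2 -a-> 2 -a-> 2 -a-> 2 -b-> 1 -a-> 2 -b-> 1 -a-> 2
First repeat at step 2: 2 was already visited.

The earliest repeat is at step j = 2: N is in 2, which it already visited at step i = 1.
Since N has 8 states, any run of length ≥ 8 visits 8+1 states, so by pigeonhole some state repeats within the first 8 steps — that repeat gives the pumpable loop.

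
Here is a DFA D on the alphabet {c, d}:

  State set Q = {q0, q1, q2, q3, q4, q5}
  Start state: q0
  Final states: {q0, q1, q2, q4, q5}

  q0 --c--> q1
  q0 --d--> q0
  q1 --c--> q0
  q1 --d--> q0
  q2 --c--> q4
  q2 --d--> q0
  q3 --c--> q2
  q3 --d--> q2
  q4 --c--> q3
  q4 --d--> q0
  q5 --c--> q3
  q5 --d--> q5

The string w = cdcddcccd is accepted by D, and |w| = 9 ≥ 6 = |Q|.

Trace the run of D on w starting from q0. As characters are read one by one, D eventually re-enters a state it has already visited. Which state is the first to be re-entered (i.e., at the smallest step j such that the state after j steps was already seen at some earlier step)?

State sequence: q0 -c-> q1 -d-> q0 -c-> q1 -d-> q0 -d-> q0 -c-> q1 -c-> q0 -c-> q1 -d-> q0
First repeat at step 2: q0 was already visited.

The earliest repeat is at step j = 2: D is in q0, which it already visited at step i = 0.
The DFA has 6 states, so the proof of the pumping lemma guarantees a repeated state among the first 6+1 visited; the segment between the two visits is the pumpable y.

q0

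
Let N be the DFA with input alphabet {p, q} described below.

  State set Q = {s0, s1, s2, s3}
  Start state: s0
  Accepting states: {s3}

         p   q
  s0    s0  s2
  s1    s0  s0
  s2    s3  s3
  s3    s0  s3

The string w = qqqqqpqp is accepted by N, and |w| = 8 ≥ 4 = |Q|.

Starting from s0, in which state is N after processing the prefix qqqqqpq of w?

State sequence: s0 -q-> s2 -q-> s3 -q-> s3 -q-> s3 -q-> s3 -p-> s0 -q-> s2

After reading 7 characters, N is in state s2.
(This kind of state-tracing is the core of the pumping-lemma construction: with 4 states, pigeonhole forces a repeat within the first 4 steps.)

s2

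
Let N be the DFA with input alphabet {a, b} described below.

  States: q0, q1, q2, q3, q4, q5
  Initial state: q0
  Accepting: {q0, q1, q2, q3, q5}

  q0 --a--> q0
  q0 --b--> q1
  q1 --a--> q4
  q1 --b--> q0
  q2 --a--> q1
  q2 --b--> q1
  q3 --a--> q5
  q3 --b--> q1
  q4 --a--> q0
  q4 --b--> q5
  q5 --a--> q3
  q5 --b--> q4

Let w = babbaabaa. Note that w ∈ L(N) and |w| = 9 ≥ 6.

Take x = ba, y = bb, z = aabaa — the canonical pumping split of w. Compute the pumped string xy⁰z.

baaabaa

xy⁰z = xz = ba·aabaa = baaabaa.
Reading y = bb takes N from q4 back to q4, so after x the machine is still in q4, and z then leads to the accepting state q0. Hence baaabaa ∈ L(N).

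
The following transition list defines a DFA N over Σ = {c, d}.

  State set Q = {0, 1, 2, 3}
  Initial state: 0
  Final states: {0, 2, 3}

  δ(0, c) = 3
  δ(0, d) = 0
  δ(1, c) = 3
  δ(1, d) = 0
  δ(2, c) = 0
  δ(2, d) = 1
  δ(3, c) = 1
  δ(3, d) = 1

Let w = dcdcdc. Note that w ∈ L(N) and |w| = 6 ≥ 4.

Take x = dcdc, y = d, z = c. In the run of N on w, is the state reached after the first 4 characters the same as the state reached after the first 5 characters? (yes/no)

State sequence: 0 -d-> 0 -c-> 3 -d-> 1 -c-> 3 -d-> 1

After x (step 4): 3. After xy (step 5): 1.
They differ (3 ≠ 1), so y is not a cycle from the state after x; this split is not the one the pumping-lemma construction produces, and pumping y need not keep the string in L(N).

no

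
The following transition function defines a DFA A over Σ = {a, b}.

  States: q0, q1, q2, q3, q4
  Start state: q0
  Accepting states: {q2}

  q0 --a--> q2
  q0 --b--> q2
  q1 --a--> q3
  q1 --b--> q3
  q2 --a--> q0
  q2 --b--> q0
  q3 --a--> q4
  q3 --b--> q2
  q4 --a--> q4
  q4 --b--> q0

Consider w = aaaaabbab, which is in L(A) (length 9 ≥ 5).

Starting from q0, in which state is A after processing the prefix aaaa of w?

q0

State sequence: q0 -a-> q2 -a-> q0 -a-> q2 -a-> q0

After reading 4 characters, A is in state q0.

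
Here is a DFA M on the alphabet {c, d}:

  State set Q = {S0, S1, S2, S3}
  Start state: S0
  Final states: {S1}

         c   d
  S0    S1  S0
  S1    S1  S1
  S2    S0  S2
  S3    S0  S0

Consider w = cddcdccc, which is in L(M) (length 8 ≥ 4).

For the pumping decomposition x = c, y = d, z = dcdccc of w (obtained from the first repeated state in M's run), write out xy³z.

cddddcdccc

xy^3z = c·d·d·d·dcdccc = cddddcdccc.
Reading y = d takes M from S1 back to S1, so after x·y·y·y the machine is still in S1, and z then leads to the accepting state S1. Hence cddddcdccc ∈ L(M).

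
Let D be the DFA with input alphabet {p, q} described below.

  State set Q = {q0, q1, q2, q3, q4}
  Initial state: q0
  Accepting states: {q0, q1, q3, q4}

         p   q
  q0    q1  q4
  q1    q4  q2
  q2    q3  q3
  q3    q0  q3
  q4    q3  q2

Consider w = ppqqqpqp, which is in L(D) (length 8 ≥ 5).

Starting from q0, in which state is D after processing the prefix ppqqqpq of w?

q4

State sequence: q0 -p-> q1 -p-> q4 -q-> q2 -q-> q3 -q-> q3 -p-> q0 -q-> q4

After reading 7 characters, D is in state q4.
(This kind of state-tracing is the core of the pumping-lemma construction: with 5 states, pigeonhole forces a repeat within the first 5 steps.)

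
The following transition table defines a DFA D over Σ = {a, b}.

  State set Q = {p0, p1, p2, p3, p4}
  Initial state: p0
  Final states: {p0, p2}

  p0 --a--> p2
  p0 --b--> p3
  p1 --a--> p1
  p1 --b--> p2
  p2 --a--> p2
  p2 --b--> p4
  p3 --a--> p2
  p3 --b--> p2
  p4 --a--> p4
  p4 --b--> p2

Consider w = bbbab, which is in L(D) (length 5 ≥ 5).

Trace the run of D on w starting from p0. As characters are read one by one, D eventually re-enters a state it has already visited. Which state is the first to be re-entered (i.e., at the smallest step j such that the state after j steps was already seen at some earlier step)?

Run of D on w = b b b a b:
  step 0: p0  (start)
  step 1: p3  (read b: p0→p3)
  step 2: p2  (read b: p3→p2)
  step 3: p4  (read b: p2→p4)
  step 4: p4  (read a: p4→p4)   ← first repeat (p4 seen earlier)
  step 5: p2  (read b: p4→p2)

The earliest repeat is at step j = 4: D is in p4, which it already visited at step i = 3.
With |Q| = 5, pigeonhole forces a state repeat no later than step 5; the substring read between the first and second visits to that state can be pumped.

p4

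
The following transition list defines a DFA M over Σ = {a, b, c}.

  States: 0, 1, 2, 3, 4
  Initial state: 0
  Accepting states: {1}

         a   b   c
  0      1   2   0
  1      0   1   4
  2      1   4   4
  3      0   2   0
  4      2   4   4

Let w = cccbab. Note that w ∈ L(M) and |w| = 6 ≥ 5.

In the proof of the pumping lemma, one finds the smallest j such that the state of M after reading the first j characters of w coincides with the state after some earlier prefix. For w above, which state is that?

Run of M on w = c c c b a b:
  step 0: 0  (start)
  step 1: 0  (read c: 0→0)   ← first repeat (0 seen earlier)
  step 2: 0  (read c: 0→0)
  step 3: 0  (read c: 0→0)
  step 4: 2  (read b: 0→2)
  step 5: 1  (read a: 2→1)
  step 6: 1  (read b: 1→1)

The earliest repeat is at step j = 1: M is in 0, which it already visited at step i = 0.
Since M has 5 states, any run of length ≥ 5 visits 5+1 states, so by pigeonhole some state repeats within the first 5 steps — that repeat gives the pumpable loop.

0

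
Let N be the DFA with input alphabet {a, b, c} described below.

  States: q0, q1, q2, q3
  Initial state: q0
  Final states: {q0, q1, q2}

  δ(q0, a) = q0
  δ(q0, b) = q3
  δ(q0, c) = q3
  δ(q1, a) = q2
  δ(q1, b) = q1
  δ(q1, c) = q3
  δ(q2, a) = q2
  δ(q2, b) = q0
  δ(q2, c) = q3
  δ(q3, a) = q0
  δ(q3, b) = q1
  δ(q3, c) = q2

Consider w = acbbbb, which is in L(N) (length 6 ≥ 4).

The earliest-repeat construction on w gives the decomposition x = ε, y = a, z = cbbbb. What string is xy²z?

xy^2z = ε·a·a·cbbbb = aacbbbb.
Reading y = a takes N from q0 back to q0, so after x·y·y the machine is still in q0, and z then leads to the accepting state q1. Hence aacbbbb ∈ L(N).

aacbbbb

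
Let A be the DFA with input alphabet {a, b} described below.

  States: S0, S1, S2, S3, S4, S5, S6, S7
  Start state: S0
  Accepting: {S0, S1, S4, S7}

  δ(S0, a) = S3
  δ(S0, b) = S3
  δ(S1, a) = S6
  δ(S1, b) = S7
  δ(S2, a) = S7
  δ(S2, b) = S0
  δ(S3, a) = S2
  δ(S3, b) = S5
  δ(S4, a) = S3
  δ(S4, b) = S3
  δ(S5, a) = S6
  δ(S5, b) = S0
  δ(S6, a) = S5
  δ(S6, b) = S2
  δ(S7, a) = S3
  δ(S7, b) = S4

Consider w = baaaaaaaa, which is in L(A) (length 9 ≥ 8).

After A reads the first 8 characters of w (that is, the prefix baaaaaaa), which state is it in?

S2

Run of A on the first 8 characters of w = b a a a a a a a:
  step 0: S0  (start)
  step 1: S3  (read b: S0→S3)
  step 2: S2  (read a: S3→S2)
  step 3: S7  (read a: S2→S7)
  step 4: S3  (read a: S7→S3)
  step 5: S2  (read a: S3→S2)
  step 6: S7  (read a: S2→S7)
  step 7: S3  (read a: S7→S3)
  step 8: S2  (read a: S3→S2)

After reading 8 characters, A is in state S2.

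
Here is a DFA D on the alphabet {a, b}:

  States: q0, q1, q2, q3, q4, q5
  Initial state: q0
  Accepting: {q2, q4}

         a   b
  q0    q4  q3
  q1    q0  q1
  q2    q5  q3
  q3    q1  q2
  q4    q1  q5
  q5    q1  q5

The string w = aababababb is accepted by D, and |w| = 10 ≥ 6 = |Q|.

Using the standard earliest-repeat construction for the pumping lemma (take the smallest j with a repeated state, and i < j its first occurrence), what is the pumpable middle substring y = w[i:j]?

State sequence: q0 -a-> q4 -a-> q1 -b-> q1 -a-> q0 -b-> q3 -a-> q1 -b-> q1 -a-> q0 -b-> q3 -b-> q2
First repeat at step 3: q1 was already visited.

So i = 2, j = 3, giving x = w[0:2] = aa, y = w[2:3] = b, z = w[3:10] = abababb.
Check: |xy| = 3 ≤ 6 and |y| = 1 ≥ 1. Reading y takes D from q1 back to q1, so every xyⁱz is accepted.

b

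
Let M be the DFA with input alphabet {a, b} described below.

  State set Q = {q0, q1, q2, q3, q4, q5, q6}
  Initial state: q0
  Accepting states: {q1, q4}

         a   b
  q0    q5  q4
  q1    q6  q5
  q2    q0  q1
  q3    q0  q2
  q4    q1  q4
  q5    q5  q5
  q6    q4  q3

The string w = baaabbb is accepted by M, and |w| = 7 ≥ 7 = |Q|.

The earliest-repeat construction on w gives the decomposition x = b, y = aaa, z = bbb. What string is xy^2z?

baaaaaabbb

xy^2z = b·aaa·aaa·bbb = baaaaaabbb.
Reading y = aaa takes M from q4 back to q4, so after x·y·y the machine is still in q4, and z then leads to the accepting state q4. Hence baaaaaabbb ∈ L(M).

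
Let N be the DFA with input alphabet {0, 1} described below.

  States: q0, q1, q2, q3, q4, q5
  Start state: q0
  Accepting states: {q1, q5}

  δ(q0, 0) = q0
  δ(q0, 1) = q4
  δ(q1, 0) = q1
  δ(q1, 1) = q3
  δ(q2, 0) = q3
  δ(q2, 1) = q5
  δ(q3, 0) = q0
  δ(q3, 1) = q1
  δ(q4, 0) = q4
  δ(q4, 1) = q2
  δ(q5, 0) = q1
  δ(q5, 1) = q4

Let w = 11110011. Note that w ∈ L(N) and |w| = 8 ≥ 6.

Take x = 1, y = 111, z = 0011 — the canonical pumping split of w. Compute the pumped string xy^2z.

11111110011

xy^2z = 1·111·111·0011 = 11111110011.
Reading y = 111 takes N from q4 back to q4, so after x·y·y the machine is still in q4, and z then leads to the accepting state q5. Hence 11111110011 ∈ L(N).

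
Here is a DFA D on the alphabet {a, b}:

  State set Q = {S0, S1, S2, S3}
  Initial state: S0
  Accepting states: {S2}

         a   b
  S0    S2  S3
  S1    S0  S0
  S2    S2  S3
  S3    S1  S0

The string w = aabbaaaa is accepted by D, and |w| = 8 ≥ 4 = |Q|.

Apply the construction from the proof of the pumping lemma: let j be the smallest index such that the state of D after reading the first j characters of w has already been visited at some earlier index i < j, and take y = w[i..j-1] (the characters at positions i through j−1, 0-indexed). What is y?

a

Run of D on w = a a b b a a a a:
  step 0: S0  (start)
  step 1: S2  (read a: S0→S2)
  step 2: S2  (read a: S2→S2)   ← first repeat (S2 seen earlier)
  step 3: S3  (read b: S2→S3)
  step 4: S0  (read b: S3→S0)
  step 5: S2  (read a: S0→S2)
  step 6: S2  (read a: S2→S2)
  step 7: S2  (read a: S2→S2)
  step 8: S2  (read a: S2→S2)

So i = 1, j = 2, giving x = w[0:1] = a, y = w[1:2] = a, z = w[2:8] = bbaaaa.
Check: |xy| = 2 ≤ 4 and |y| = 1 ≥ 1. Reading y takes D from S2 back to S2, so every xyⁱz is accepted.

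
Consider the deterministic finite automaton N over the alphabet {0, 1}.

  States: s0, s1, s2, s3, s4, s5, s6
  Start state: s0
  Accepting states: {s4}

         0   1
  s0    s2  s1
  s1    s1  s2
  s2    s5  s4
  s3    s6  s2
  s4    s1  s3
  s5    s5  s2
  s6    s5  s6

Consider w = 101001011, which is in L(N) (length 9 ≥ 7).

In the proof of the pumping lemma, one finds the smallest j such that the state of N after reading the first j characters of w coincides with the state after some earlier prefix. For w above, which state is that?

State sequence: s0 -1-> s1 -0-> s1 -1-> s2 -0-> s5 -0-> s5 -1-> s2 -0-> s5 -1-> s2 -1-> s4
First repeat at step 2: s1 was already visited.

The earliest repeat is at step j = 2: N is in s1, which it already visited at step i = 1.
The DFA has 7 states, so the proof of the pumping lemma guarantees a repeated state among the first 7+1 visited; the segment between the two visits is the pumpable y.

s1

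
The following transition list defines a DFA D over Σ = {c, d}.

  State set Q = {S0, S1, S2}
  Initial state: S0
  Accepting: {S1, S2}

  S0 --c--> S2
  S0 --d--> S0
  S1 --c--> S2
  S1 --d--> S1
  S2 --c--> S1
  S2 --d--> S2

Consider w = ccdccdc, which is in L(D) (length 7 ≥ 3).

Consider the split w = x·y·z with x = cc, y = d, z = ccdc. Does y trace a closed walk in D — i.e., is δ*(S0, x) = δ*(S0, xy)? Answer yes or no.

yes

Run of D on the first 3 characters of w = c c d:
  step 0: S0  (start)
  step 1: S2  (read c: S0→S2)
  step 2: S1  (read c: S2→S1)
  step 3: S1  (read d: S1→S1)

After x (step 2): S1. After xy (step 3): S1.
They match, so y = d drives D around a cycle from S1 back to itself; pumping y any number of times keeps D in S1 before reading z, and xyⁱz ∈ L(D) for every i ≥ 0.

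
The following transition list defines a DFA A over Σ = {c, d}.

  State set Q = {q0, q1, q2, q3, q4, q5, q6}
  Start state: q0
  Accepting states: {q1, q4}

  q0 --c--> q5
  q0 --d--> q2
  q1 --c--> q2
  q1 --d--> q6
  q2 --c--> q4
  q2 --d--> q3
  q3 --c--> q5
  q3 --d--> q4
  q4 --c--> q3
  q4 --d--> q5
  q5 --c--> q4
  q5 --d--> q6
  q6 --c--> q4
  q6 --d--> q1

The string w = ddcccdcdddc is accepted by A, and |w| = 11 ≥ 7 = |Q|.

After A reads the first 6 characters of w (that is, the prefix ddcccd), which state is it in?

Run of A on the first 6 characters of w = d d c c c d:
  step 0: q0  (start)
  step 1: q2  (read d: q0→q2)
  step 2: q3  (read d: q2→q3)
  step 3: q5  (read c: q3→q5)
  step 4: q4  (read c: q5→q4)
  step 5: q3  (read c: q4→q3)
  step 6: q4  (read d: q3→q4)

After reading 6 characters, A is in state q4.

q4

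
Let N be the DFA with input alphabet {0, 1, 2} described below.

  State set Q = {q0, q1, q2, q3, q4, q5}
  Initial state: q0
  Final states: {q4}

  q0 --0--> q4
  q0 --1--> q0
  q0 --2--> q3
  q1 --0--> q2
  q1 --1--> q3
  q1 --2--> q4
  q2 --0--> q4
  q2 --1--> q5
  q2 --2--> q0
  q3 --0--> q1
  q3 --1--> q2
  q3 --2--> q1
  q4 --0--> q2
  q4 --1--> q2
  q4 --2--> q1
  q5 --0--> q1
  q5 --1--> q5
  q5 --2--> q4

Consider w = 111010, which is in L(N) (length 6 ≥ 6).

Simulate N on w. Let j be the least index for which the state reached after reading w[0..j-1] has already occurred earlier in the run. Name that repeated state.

State sequence: q0 -1-> q0 -1-> q0 -1-> q0 -0-> q4 -1-> q2 -0-> q4
First repeat at step 1: q0 was already visited.

The earliest repeat is at step j = 1: N is in q0, which it already visited at step i = 0.
Since N has 6 states, any run of length ≥ 6 visits 6+1 states, so by pigeonhole some state repeats within the first 6 steps — that repeat gives the pumpable loop.

q0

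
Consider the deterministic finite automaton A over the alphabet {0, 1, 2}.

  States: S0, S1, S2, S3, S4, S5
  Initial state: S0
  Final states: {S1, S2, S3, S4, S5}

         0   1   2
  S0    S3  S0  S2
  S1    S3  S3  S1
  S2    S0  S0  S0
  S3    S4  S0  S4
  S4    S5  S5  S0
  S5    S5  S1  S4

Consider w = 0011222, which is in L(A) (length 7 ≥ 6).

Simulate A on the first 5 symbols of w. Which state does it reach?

S1

State sequence: S0 -0-> S3 -0-> S4 -1-> S5 -1-> S1 -2-> S1

After reading 5 characters, A is in state S1.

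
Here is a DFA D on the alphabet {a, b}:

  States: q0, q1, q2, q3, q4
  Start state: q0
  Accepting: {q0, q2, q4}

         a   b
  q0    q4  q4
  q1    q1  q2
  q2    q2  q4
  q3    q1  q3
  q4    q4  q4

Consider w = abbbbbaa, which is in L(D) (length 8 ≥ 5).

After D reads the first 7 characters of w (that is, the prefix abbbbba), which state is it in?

State sequence: q0 -a-> q4 -b-> q4 -b-> q4 -b-> q4 -b-> q4 -b-> q4 -a-> q4

After reading 7 characters, D is in state q4.
(This kind of state-tracing is the core of the pumping-lemma construction: with 5 states, pigeonhole forces a repeat within the first 5 steps.)

q4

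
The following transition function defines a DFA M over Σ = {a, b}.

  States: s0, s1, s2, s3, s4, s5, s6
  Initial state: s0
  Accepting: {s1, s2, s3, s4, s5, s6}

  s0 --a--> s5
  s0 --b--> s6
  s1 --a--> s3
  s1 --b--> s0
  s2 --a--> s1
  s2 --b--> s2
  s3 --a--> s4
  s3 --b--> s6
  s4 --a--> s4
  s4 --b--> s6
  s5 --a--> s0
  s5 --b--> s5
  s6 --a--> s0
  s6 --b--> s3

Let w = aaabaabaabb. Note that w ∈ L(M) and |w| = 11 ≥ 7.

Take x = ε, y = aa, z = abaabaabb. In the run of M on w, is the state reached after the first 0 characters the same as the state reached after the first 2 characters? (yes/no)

yes

Run of M on the first 2 characters of w = a a:
  step 0: s0  (start)
  step 1: s5  (read a: s0→s5)
  step 2: s0  (read a: s5→s0)

After x (step 0): s0. After xy (step 2): s0.
They match, so y = aa drives M around a cycle from s0 back to itself; pumping y any number of times keeps M in s0 before reading z, and xyⁱz ∈ L(M) for every i ≥ 0.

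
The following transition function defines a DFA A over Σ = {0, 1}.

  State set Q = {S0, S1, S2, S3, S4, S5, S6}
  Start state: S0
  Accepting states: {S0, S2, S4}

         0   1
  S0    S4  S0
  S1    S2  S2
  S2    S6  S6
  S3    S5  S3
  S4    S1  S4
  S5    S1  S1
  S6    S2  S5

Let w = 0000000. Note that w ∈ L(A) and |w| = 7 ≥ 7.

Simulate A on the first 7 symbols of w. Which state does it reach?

S2

State sequence: S0 -0-> S4 -0-> S1 -0-> S2 -0-> S6 -0-> S2 -0-> S6 -0-> S2

After reading 7 characters, A is in state S2.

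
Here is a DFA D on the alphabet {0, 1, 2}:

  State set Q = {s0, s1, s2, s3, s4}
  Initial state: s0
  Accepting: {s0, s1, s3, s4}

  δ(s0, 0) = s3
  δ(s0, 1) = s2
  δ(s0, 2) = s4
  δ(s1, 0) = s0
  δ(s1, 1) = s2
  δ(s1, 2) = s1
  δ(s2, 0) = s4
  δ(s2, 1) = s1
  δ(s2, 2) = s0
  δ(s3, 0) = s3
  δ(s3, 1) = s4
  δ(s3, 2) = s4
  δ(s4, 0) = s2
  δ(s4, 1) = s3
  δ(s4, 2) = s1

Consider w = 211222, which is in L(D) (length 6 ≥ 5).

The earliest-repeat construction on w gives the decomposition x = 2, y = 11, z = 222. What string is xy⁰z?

xy⁰z = xz = 2·222 = 2222.
Reading y = 11 takes D from s4 back to s4, so after x the machine is still in s4, and z then leads to the accepting state s1. Hence 2222 ∈ L(D).

2222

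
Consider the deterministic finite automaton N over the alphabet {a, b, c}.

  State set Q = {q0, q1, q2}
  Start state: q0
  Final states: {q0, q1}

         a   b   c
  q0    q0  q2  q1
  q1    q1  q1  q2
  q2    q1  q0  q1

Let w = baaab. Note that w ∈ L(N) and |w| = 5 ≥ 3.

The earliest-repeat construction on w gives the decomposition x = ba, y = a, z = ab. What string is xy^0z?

xy⁰z = xz = ba·ab = baab.
Reading y = a takes N from q1 back to q1, so after x the machine is still in q1, and z then leads to the accepting state q1. Hence baab ∈ L(N).

baab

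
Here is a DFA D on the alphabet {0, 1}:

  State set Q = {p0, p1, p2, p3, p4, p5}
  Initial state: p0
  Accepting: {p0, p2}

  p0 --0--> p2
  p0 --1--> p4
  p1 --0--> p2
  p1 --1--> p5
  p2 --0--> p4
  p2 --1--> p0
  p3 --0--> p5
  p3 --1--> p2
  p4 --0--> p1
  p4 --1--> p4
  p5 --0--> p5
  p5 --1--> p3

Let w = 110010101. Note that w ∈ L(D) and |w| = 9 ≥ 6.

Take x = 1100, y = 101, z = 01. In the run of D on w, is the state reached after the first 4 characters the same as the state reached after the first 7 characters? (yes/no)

Run of D on the first 7 characters of w = 1 1 0 0 1 0 1:
  step 0: p0  (start)
  step 1: p4  (read 1: p0→p4)
  step 2: p4  (read 1: p4→p4)
  step 3: p1  (read 0: p4→p1)
  step 4: p2  (read 0: p1→p2)
  step 5: p0  (read 1: p2→p0)
  step 6: p2  (read 0: p0→p2)
  step 7: p0  (read 1: p2→p0)

After x (step 4): p2. After xy (step 7): p0.
They differ (p2 ≠ p0), so y is not a cycle from the state after x; this split is not the one the pumping-lemma construction produces, and pumping y need not keep the string in L(D).

no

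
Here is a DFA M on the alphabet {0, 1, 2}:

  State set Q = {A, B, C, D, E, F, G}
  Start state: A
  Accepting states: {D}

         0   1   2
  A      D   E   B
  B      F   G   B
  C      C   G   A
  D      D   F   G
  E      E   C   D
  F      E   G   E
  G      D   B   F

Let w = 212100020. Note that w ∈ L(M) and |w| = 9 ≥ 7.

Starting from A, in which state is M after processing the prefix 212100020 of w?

State sequence: A -2-> B -1-> G -2-> F -1-> G -0-> D -0-> D -0-> D -2-> G -0-> D

After reading 9 characters, M is in state D.
(This kind of state-tracing is the core of the pumping-lemma construction: with 7 states, pigeonhole forces a repeat within the first 7 steps.)

D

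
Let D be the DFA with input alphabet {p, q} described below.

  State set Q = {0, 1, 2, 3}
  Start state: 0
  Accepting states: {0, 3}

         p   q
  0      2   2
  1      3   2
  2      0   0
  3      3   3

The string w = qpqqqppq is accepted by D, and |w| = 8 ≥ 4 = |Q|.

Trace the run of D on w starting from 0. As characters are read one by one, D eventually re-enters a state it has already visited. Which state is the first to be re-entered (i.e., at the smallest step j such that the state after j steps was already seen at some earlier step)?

0

Run of D on w = q p q q q p p q:
  step 0: 0  (start)
  step 1: 2  (read q: 0→2)
  step 2: 0  (read p: 2→0)   ← first repeat (0 seen earlier)
  step 3: 2  (read q: 0→2)
  step 4: 0  (read q: 2→0)
  step 5: 2  (read q: 0→2)
  step 6: 0  (read p: 2→0)
  step 7: 2  (read p: 0→2)
  step 8: 0  (read q: 2→0)

The earliest repeat is at step j = 2: D is in 0, which it already visited at step i = 0.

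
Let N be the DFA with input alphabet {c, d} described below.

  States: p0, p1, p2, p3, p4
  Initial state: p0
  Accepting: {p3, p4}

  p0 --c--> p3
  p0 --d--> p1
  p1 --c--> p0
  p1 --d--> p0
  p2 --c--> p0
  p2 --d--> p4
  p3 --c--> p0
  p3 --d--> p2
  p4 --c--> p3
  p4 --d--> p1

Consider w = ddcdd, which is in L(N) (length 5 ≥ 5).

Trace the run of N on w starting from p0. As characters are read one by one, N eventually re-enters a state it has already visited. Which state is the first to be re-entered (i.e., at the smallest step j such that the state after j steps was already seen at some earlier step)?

p0

Run of N on w = d d c d d:
  step 0: p0  (start)
  step 1: p1  (read d: p0→p1)
  step 2: p0  (read d: p1→p0)   ← first repeat (p0 seen earlier)
  step 3: p3  (read c: p0→p3)
  step 4: p2  (read d: p3→p2)
  step 5: p4  (read d: p2→p4)

The earliest repeat is at step j = 2: N is in p0, which it already visited at step i = 0.
Pumping length from the standard proof: p = 5 (the number of states). The repeated state found above gives |xy| = j ≤ 5 and |y| = j − i ≥ 1.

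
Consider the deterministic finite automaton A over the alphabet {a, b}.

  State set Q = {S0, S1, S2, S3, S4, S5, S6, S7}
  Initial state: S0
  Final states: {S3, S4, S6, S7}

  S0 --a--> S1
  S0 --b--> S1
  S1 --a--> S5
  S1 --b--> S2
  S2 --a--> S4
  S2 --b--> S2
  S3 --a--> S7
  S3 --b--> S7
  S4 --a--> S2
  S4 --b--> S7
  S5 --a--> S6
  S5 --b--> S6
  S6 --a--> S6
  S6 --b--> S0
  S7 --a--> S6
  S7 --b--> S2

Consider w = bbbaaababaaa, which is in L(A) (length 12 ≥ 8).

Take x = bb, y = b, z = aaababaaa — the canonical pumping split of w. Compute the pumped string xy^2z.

xy^2z = bb·b·b·aaababaaa = bbbbaaababaaa.
Reading y = b takes A from S2 back to S2, so after x·y·y the machine is still in S2, and z then leads to the accepting state S6. Hence bbbbaaababaaa ∈ L(A).

bbbbaaababaaa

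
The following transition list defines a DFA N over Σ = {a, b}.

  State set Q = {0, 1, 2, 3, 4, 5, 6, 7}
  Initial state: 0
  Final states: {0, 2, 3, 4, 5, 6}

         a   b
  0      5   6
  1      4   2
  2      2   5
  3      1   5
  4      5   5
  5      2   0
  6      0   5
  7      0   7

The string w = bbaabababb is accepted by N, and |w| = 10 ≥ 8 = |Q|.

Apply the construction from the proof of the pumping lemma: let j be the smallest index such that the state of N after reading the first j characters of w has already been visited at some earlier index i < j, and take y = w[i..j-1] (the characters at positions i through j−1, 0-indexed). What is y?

a

Run of N on w = b b a a b a b a b b:
  step 0: 0  (start)
  step 1: 6  (read b: 0→6)
  step 2: 5  (read b: 6→5)
  step 3: 2  (read a: 5→2)
  step 4: 2  (read a: 2→2)   ← first repeat (2 seen earlier)
  step 5: 5  (read b: 2→5)
  step 6: 2  (read a: 5→2)
  step 7: 5  (read b: 2→5)
  step 8: 2  (read a: 5→2)
  step 9: 5  (read b: 2→5)
  step 10: 0  (read b: 5→0)

So i = 3, j = 4, giving x = w[0:3] = bba, y = w[3:4] = a, z = w[4:10] = bababb.
Check: |xy| = 4 ≤ 8 and |y| = 1 ≥ 1. Reading y takes N from 2 back to 2, so every xyⁱz is accepted.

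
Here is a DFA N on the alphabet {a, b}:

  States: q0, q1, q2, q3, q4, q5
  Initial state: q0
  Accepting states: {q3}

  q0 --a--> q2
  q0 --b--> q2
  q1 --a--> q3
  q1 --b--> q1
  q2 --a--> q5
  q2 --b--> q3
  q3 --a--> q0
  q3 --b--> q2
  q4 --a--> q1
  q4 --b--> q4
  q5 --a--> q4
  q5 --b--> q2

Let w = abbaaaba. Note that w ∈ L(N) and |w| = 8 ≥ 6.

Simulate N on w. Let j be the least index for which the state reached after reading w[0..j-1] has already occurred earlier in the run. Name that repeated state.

q2

State sequence: q0 -a-> q2 -b-> q3 -b-> q2 -a-> q5 -a-> q4 -a-> q1 -b-> q1 -a-> q3
First repeat at step 3: q2 was already visited.

The earliest repeat is at step j = 3: N is in q2, which it already visited at step i = 1.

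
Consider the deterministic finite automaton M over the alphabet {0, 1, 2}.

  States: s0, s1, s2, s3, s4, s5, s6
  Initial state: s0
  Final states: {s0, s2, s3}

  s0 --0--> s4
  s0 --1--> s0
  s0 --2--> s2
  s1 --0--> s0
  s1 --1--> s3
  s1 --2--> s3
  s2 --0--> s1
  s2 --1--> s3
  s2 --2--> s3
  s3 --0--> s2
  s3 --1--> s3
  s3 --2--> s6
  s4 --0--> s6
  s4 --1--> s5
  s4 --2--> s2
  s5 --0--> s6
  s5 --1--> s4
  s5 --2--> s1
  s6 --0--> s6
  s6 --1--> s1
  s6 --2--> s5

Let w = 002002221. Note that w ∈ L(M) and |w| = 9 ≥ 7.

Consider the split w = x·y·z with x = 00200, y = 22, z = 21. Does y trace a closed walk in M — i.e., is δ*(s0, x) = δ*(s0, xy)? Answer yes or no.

State sequence: s0 -0-> s4 -0-> s6 -2-> s5 -0-> s6 -0-> s6 -2-> s5 -2-> s1

After x (step 5): s6. After xy (step 7): s1.
They differ (s6 ≠ s1), so y is not a cycle from the state after x; this split is not the one the pumping-lemma construction produces, and pumping y need not keep the string in L(M).

no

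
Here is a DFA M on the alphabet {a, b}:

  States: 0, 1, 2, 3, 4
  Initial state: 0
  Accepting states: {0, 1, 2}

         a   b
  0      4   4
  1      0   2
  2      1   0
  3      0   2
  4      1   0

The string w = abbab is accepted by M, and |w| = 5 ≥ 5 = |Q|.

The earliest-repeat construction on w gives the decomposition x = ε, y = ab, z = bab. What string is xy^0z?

bab

xy⁰z = xz = ε·bab = bab.
Reading y = ab takes M from 0 back to 0, so after x the machine is still in 0, and z then leads to the accepting state 2. Hence bab ∈ L(M).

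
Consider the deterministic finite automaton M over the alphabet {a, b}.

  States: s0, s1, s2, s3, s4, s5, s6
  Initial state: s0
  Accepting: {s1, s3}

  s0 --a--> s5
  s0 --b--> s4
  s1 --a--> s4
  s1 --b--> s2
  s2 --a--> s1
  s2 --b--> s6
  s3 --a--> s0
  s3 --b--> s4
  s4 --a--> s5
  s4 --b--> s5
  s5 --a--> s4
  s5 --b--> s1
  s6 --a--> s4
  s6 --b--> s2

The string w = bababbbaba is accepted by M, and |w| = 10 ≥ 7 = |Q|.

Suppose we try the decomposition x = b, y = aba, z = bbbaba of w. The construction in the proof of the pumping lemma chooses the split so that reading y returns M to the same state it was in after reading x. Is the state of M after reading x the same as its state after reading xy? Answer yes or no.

yes

State sequence: s0 -b-> s4 -a-> s5 -b-> s1 -a-> s4

After x (step 1): s4. After xy (step 4): s4.
They match, so y = aba drives M around a cycle from s4 back to itself; pumping y any number of times keeps M in s4 before reading z, and xyⁱz ∈ L(M) for every i ≥ 0.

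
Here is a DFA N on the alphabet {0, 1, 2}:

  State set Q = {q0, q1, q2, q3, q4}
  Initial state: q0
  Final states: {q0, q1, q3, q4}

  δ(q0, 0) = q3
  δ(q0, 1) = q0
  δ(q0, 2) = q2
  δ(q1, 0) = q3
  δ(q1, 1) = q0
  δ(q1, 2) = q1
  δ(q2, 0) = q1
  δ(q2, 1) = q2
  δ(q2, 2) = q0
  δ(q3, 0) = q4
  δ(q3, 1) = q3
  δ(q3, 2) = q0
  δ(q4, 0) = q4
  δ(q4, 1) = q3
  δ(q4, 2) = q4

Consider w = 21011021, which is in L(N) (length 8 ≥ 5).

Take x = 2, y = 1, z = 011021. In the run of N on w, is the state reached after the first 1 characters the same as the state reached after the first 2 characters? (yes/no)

yes

Run of N on the first 2 characters of w = 2 1:
  step 0: q0  (start)
  step 1: q2  (read 2: q0→q2)
  step 2: q2  (read 1: q2→q2)

After x (step 1): q2. After xy (step 2): q2.
They match, so y = 1 drives N around a cycle from q2 back to itself; pumping y any number of times keeps N in q2 before reading z, and xyⁱz ∈ L(N) for every i ≥ 0.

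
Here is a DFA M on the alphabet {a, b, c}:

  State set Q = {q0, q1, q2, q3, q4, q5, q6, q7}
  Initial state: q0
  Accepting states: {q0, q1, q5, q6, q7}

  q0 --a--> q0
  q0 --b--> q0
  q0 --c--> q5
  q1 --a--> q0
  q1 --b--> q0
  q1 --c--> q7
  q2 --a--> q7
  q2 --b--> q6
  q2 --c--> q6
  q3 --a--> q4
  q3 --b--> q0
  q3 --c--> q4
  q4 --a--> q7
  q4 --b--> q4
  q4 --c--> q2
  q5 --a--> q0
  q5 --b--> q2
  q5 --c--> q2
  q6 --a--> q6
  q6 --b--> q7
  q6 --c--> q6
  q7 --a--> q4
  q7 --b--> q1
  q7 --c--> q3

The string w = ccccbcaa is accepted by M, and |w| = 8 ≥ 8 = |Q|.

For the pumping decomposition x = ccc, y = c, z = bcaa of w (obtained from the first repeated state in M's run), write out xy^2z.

xy^2z = ccc·c·c·bcaa = cccccbcaa.
Reading y = c takes M from q6 back to q6, so after x·y·y the machine is still in q6, and z then leads to the accepting state q7. Hence cccccbcaa ∈ L(M).

cccccbcaa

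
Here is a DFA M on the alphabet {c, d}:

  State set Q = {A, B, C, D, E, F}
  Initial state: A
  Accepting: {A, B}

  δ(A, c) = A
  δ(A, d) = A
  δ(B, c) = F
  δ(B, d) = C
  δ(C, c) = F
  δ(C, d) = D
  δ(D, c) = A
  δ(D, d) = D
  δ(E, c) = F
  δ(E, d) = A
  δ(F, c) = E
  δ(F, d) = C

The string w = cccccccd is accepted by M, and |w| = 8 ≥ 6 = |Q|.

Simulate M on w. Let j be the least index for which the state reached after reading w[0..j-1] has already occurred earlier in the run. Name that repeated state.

Run of M on w = c c c c c c c d:
  step 0: A  (start)
  step 1: A  (read c: A→A)   ← first repeat (A seen earlier)
  step 2: A  (read c: A→A)
  step 3: A  (read c: A→A)
  step 4: A  (read c: A→A)
  step 5: A  (read c: A→A)
  step 6: A  (read c: A→A)
  step 7: A  (read c: A→A)
  step 8: A  (read d: A→A)

The earliest repeat is at step j = 1: M is in A, which it already visited at step i = 0.
Since M has 6 states, any run of length ≥ 6 visits 6+1 states, so by pigeonhole some state repeats within the first 6 steps — that repeat gives the pumpable loop.

A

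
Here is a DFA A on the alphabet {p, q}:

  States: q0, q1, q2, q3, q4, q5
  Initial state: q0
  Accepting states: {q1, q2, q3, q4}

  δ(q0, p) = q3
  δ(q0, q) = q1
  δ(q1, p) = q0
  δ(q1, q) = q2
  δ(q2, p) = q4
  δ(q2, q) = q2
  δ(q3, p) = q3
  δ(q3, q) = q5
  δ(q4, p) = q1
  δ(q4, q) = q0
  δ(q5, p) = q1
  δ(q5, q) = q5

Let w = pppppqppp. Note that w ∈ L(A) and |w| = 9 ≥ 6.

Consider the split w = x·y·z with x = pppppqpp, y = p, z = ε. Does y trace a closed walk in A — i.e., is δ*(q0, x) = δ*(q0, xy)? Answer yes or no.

Run of A on the first 9 characters of w = p p p p p q p p p:
  step 0: q0  (start)
  step 1: q3  (read p: q0→q3)
  step 2: q3  (read p: q3→q3)
  step 3: q3  (read p: q3→q3)
  step 4: q3  (read p: q3→q3)
  step 5: q3  (read p: q3→q3)
  step 6: q5  (read q: q3→q5)
  step 7: q1  (read p: q5→q1)
  step 8: q0  (read p: q1→q0)
  step 9: q3  (read p: q0→q3)

After x (step 8): q0. After xy (step 9): q3.
They differ (q0 ≠ q3), so y is not a cycle from the state after x; this split is not the one the pumping-lemma construction produces, and pumping y need not keep the string in L(A).

no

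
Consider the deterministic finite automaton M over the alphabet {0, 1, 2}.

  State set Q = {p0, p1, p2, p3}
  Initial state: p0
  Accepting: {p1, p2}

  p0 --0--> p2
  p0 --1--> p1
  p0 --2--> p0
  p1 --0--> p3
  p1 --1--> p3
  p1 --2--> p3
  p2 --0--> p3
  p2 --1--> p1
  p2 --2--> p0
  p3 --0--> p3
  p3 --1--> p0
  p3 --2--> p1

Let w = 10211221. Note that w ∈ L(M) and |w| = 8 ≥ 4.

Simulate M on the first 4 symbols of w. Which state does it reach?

p3

State sequence: p0 -1-> p1 -0-> p3 -2-> p1 -1-> p3

After reading 4 characters, M is in state p3.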